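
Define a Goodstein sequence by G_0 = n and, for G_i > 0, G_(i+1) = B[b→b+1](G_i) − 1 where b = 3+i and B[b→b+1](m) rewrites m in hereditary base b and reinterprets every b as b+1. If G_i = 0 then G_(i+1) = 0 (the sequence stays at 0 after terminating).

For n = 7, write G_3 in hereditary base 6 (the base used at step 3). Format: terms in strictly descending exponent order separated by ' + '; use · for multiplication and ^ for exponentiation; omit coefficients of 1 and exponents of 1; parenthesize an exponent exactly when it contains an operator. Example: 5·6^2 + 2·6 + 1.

6 + 3

step 0: 7 = 2·3 + 1; sub 4 for 3: 2·4 + 1; = 9; G_1 = 9−1 = 8
step 1: 8 = 2·4; sub 5 for 4: 2·5; = 10; G_2 = 10−1 = 9
step 2: 9 = 5 + 4; sub 6 for 5: 6 + 4; = 10; G_3 = 10−1 = 9
step 3: 9 = 6 + 3; sub 7 for 6: 7 + 3; = 10; G_4 = 10−1 = 9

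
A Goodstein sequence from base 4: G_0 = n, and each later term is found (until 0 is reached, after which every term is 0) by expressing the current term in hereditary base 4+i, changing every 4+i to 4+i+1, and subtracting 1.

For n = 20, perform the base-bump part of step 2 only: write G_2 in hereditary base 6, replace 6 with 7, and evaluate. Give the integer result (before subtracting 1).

base 4: 20 = 4^2 + 4; at 5: 5^2 + 5 = 30; next = 29
base 5: 29 = 5^2 + 4; at 6: 6^2 + 4 = 40; next = 39
base 6: 39 = 6^2 + 3; at 7: 7^2 + 3 = 52; next = 51

52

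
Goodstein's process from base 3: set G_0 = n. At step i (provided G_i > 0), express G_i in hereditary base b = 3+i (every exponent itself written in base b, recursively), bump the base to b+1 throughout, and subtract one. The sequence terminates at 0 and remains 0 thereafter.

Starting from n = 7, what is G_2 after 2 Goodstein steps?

9

i=0: 7 = 2·3 + 1 (b=3); 3→4: 2·4 + 1 = 9; 9−1 = 8
i=1: 8 = 2·4 (b=4); 4→5: 2·5 = 10; 10−1 = 9
i=2: 9 = 5 + 4 (b=5); 5→6: 6 + 4 = 10; 10−1 = 9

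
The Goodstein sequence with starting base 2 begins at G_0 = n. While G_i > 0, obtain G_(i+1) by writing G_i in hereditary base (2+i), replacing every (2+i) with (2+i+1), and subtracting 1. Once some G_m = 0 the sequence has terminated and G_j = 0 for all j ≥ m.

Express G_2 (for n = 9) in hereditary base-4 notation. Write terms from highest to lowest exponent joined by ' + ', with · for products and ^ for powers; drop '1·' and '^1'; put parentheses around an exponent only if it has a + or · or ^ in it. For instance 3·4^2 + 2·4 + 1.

9 —HB2→ 2^(2 + 1) + 1 —bump→ 3^(3 + 1) + 1 = 82 —(−1)→ 81
81 —HB3→ 3^(3 + 1) —bump→ 4^(4 + 1) = 1024 —(−1)→ 1023
1023 —HB4→ 3·4^4 + 3·4^3 + 3·4^2 + 3·4 + 3 —bump→ 3·5^5 + 3·5^3 + 3·5^2 + 3·5 + 3 = 9843 —(−1)→ 9842

3·4^4 + 3·4^3 + 3·4^2 + 3·4 + 3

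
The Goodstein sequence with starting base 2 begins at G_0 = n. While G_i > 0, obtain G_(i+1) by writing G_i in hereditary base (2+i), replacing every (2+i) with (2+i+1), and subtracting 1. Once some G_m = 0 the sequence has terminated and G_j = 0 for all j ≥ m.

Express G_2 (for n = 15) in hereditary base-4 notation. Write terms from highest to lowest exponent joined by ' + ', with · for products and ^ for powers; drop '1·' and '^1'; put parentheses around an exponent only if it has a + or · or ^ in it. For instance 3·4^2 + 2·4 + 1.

G_0 = 15. HB_2(15) = 2^(2 + 1) + 2^2 + 2 + 1. Bump = 112. G_1 = 111.
G_1 = 111. HB_3(111) = 3^(3 + 1) + 3^3 + 3. Bump = 1284. G_2 = 1283.

4^(4 + 1) + 4^4 + 3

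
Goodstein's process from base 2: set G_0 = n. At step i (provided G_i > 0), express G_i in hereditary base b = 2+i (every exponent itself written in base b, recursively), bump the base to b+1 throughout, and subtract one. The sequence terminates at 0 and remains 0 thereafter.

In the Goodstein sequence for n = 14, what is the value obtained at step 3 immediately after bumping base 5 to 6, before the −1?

326592

[0] 14 ≡ 2^(2 + 1) + 2^2 + 2 (base 2). Lift 3: 111. −1: 110.
[1] 110 ≡ 3^(3 + 1) + 3^3 + 2 (base 3). Lift 4: 1282. −1: 1281.
[2] 1281 ≡ 4^(4 + 1) + 4^4 + 1 (base 4). Lift 5: 18751. −1: 18750.
[3] 18750 ≡ 5^(5 + 1) + 5^5 (base 5). Lift 6: 326592. −1: 326591.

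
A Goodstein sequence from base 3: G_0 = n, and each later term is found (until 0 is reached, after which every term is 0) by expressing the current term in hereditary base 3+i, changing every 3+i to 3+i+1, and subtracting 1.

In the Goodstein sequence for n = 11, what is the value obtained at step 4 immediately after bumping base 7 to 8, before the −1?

44

11 —HB3→ 3^2 + 2 —bump→ 4^2 + 2 = 18 —(−1)→ 17
17 —HB4→ 4^2 + 1 —bump→ 5^2 + 1 = 26 —(−1)→ 25
25 —HB5→ 5^2 —bump→ 6^2 = 36 —(−1)→ 35
35 —HB6→ 5·6 + 5 —bump→ 5·7 + 5 = 40 —(−1)→ 39
39 —HB7→ 5·7 + 4 —bump→ 5·8 + 4 = 44 —(−1)→ 43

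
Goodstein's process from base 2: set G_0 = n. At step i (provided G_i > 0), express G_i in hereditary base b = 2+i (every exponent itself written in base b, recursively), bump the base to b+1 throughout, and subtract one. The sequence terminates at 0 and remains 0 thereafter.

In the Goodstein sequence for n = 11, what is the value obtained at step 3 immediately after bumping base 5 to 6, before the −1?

step 0: 11 = 2^(2 + 1) + 2 + 1; sub 3 for 2: 3^(3 + 1) + 3 + 1; = 85; G_1 = 85−1 = 84
step 1: 84 = 3^(3 + 1) + 3; sub 4 for 3: 4^(4 + 1) + 4; = 1028; G_2 = 1028−1 = 1027
step 2: 1027 = 4^(4 + 1) + 3; sub 5 for 4: 5^(5 + 1) + 3; = 15628; G_3 = 15628−1 = 15627
step 3: 15627 = 5^(5 + 1) + 2; sub 6 for 5: 6^(6 + 1) + 2; = 279938; G_4 = 279938−1 = 279937

279938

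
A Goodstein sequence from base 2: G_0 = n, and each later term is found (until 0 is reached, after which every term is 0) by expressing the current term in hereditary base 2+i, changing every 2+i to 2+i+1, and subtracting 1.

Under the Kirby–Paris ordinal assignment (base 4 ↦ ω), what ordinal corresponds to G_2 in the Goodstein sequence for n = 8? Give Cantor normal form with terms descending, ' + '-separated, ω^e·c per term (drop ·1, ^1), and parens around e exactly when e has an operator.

ω^ω·2 + ω^2·2 + ω·2 + 1

[0] 8 ≡ 2^(2 + 1) (base 2). Lift 3: 81. −1: 80.
[1] 80 ≡ 2·3^3 + 2·3^2 + 2·3 + 2 (base 3). Lift 4: 554. −1: 553.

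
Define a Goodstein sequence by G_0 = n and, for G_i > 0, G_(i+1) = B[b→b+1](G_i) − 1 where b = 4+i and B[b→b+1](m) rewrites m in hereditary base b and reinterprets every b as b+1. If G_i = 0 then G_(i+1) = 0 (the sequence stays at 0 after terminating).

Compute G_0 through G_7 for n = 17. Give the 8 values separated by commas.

i=0: 17 = 4^2 + 1 (b=4); 4→5: 5^2 + 1 = 26; 26−1 = 25
i=1: 25 = 5^2 (b=5); 5→6: 6^2 = 36; 36−1 = 35
i=2: 35 = 5·6 + 5 (b=6); 6→7: 5·7 + 5 = 40; 40−1 = 39
i=3: 39 = 5·7 + 4 (b=7); 7→8: 5·8 + 4 = 44; 44−1 = 43
i=4: 43 = 5·8 + 3 (b=8); 8→9: 5·9 + 3 = 48; 48−1 = 47
i=5: 47 = 5·9 + 2 (b=9); 9→10: 5·10 + 2 = 52; 52−1 = 51
i=6: 51 = 5·10 + 1 (b=10); 10→11: 5·11 + 1 = 56; 56−1 = 55

17, 25, 35, 39, 43, 47, 51, 55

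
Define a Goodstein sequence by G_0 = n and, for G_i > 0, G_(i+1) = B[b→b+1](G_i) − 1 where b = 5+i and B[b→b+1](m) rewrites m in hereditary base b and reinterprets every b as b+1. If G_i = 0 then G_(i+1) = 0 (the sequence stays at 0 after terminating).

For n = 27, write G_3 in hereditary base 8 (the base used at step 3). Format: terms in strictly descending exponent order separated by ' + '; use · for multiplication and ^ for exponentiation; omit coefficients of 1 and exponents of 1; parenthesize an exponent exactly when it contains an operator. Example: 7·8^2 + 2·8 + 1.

G_0 = 27. HB_5(27) = 5^2 + 2. Bump = 38. G_1 = 37.
G_1 = 37. HB_6(37) = 6^2 + 1. Bump = 50. G_2 = 49.
G_2 = 49. HB_7(49) = 7^2. Bump = 64. G_3 = 63.
G_3 = 63. HB_8(63) = 7·8 + 7. Bump = 70. G_4 = 69.

7·8 + 7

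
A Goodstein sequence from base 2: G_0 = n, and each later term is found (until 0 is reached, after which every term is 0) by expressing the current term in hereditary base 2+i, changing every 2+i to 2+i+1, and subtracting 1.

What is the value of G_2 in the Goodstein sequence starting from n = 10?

G_0 = 10. HB_2(10) = 2^(2 + 1) + 2. Bump = 84. G_1 = 83.
G_1 = 83. HB_3(83) = 3^(3 + 1) + 2. Bump = 1026. G_2 = 1025.
G_2 = 1025. HB_4(1025) = 4^(4 + 1) + 1. Bump = 15626. G_3 = 15625.

1025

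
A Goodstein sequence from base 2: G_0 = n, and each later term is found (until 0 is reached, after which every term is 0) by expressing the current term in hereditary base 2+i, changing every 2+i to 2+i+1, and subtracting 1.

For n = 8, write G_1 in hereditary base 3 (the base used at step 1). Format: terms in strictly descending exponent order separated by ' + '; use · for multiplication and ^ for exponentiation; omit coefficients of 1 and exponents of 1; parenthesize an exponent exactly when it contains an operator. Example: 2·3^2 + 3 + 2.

2·3^3 + 2·3^2 + 2·3 + 2

(0) 8|_2 = 2^(2 + 1) ↦ 3^(3 + 1)|_3 = 81 ⇒ 80
(1) 80|_3 = 2·3^3 + 2·3^2 + 2·3 + 2 ↦ 2·4^4 + 2·4^2 + 2·4 + 2|_4 = 554 ⇒ 553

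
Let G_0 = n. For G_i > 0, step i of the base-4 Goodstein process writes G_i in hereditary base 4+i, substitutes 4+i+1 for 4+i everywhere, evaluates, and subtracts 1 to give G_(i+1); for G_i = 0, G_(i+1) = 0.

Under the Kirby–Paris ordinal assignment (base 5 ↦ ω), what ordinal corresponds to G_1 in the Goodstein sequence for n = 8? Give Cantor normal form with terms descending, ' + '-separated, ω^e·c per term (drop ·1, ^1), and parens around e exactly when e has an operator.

(0) 8|_4 = 2·4 ↦ 2·5|_5 = 10 ⇒ 9
(1) 9|_5 = 5 + 4 ↦ 6 + 4|_6 = 10 ⇒ 9

ω + 4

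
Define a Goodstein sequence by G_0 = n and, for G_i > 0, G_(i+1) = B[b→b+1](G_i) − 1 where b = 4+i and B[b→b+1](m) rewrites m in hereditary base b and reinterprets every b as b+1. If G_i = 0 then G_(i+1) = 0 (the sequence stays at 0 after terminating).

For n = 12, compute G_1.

step 0: 12 = 3·4; sub 5 for 4: 3·5; = 15; G_1 = 15−1 = 14
step 1: 14 = 2·5 + 4; sub 6 for 5: 2·6 + 4; = 16; G_2 = 16−1 = 15

14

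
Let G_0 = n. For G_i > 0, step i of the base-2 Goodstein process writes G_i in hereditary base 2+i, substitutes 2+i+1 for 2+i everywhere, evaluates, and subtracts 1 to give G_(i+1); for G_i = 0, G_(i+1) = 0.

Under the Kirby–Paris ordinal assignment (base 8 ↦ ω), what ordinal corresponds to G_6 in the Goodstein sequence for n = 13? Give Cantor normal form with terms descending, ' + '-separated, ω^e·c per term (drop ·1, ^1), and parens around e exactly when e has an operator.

base 2: 13 = 2^(2 + 1) + 2^2 + 1; at 3: 3^(3 + 1) + 3^3 + 1 = 109; next = 108
base 3: 108 = 3^(3 + 1) + 3^3; at 4: 4^(4 + 1) + 4^4 = 1280; next = 1279
base 4: 1279 = 4^(4 + 1) + 3·4^3 + 3·4^2 + 3·4 + 3; at 5: 5^(5 + 1) + 3·5^3 + 3·5^2 + 3·5 + 3 = 16093; next = 16092
base 5: 16092 = 5^(5 + 1) + 3·5^3 + 3·5^2 + 3·5 + 2; at 6: 6^(6 + 1) + 3·6^3 + 3·6^2 + 3·6 + 2 = 280712; next = 280711
base 6: 280711 = 6^(6 + 1) + 3·6^3 + 3·6^2 + 3·6 + 1; at 7: 7^(7 + 1) + 3·7^3 + 3·7^2 + 3·7 + 1 = 5765999; next = 5765998
base 7: 5765998 = 7^(7 + 1) + 3·7^3 + 3·7^2 + 3·7; at 8: 8^(8 + 1) + 3·8^3 + 3·8^2 + 3·8 = 134219480; next = 134219479
base 8: 134219479 = 8^(8 + 1) + 3·8^3 + 3·8^2 + 2·8 + 7; at 9: 9^(9 + 1) + 3·9^3 + 3·9^2 + 2·9 + 7 = 3486786856; next = 3486786855

ω^(ω + 1) + ω^3·3 + ω^2·3 + ω·2 + 7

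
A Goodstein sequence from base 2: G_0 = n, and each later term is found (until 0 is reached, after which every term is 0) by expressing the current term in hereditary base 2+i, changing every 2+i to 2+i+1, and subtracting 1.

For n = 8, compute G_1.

[0] 8 ≡ 2^(2 + 1) (base 2). Lift 3: 81. −1: 80.
[1] 80 ≡ 2·3^3 + 2·3^2 + 2·3 + 2 (base 3). Lift 4: 554. −1: 553.

80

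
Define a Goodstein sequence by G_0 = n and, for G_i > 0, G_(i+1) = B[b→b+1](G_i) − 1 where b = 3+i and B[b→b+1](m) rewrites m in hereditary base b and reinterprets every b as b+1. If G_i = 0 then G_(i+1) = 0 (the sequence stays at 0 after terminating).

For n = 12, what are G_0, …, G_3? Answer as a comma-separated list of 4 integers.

(0) 12|_3 = 3^2 + 3 ↦ 4^2 + 4|_4 = 20 ⇒ 19
(1) 19|_4 = 4^2 + 3 ↦ 5^2 + 3|_5 = 28 ⇒ 27
(2) 27|_5 = 5^2 + 2 ↦ 6^2 + 2|_6 = 38 ⇒ 37

12, 19, 27, 37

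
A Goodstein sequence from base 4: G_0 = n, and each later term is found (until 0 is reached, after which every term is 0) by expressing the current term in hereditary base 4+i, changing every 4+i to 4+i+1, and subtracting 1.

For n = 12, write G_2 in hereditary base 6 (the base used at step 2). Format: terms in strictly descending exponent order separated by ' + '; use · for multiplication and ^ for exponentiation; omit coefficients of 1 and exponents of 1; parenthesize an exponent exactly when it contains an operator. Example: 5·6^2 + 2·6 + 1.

2·6 + 3

i=0: 12 = 3·4 (b=4); 4→5: 3·5 = 15; 15−1 = 14
i=1: 14 = 2·5 + 4 (b=5); 5→6: 2·6 + 4 = 16; 16−1 = 15
i=2: 15 = 2·6 + 3 (b=6); 6→7: 2·7 + 3 = 17; 17−1 = 16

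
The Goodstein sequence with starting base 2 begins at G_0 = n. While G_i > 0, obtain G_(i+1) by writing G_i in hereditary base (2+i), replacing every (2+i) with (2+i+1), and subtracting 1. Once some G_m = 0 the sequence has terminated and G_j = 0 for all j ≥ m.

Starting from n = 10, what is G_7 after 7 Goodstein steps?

step 0: 10 = 2^(2 + 1) + 2; sub 3 for 2: 3^(3 + 1) + 3; = 84; G_1 = 84−1 = 83
step 1: 83 = 3^(3 + 1) + 2; sub 4 for 3: 4^(4 + 1) + 2; = 1026; G_2 = 1026−1 = 1025
step 2: 1025 = 4^(4 + 1) + 1; sub 5 for 4: 5^(5 + 1) + 1; = 15626; G_3 = 15626−1 = 15625
step 3: 15625 = 5^(5 + 1); sub 6 for 5: 6^(6 + 1); = 279936; G_4 = 279936−1 = 279935
step 4: 279935 = 5·6^6 + 5·6^5 + 5·6^4 + 5·6^3 + 5·6^2 + 5·6 + 5; sub 7 for 6: 5·7^7 + 5·7^5 + 5·7^4 + 5·7^3 + 5·7^2 + 5·7 + 5; = 4215755; G_5 = 4215755−1 = 4215754
step 5: 4215754 = 5·7^7 + 5·7^5 + 5·7^4 + 5·7^3 + 5·7^2 + 5·7 + 4; sub 8 for 7: 5·8^8 + 5·8^5 + 5·8^4 + 5·8^3 + 5·8^2 + 5·8 + 4; = 84073324; G_6 = 84073324−1 = 84073323
step 6: 84073323 = 5·8^8 + 5·8^5 + 5·8^4 + 5·8^3 + 5·8^2 + 5·8 + 3; sub 9 for 8: 5·9^9 + 5·9^5 + 5·9^4 + 5·9^3 + 5·9^2 + 5·9 + 3; = 1937434593; G_7 = 1937434593−1 = 1937434592
step 7: 1937434592 = 5·9^9 + 5·9^5 + 5·9^4 + 5·9^3 + 5·9^2 + 5·9 + 2; sub 10 for 9: 5·10^10 + 5·10^5 + 5·10^4 + 5·10^3 + 5·10^2 + 5·10 + 2; = 50000555552; G_8 = 50000555552−1 = 50000555551

1937434592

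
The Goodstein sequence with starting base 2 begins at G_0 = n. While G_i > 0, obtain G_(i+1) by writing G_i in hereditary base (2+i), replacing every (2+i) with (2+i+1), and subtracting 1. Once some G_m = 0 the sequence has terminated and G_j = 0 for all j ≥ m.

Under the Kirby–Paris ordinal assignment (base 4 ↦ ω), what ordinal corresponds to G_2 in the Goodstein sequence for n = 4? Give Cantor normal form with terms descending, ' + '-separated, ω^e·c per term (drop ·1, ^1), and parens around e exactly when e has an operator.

[0] 4 ≡ 2^2 (base 2). Lift 3: 27. −1: 26.
[1] 26 ≡ 2·3^2 + 2·3 + 2 (base 3). Lift 4: 42. −1: 41.
[2] 41 ≡ 2·4^2 + 2·4 + 1 (base 4). Lift 5: 61. −1: 60.

ω^2·2 + ω·2 + 1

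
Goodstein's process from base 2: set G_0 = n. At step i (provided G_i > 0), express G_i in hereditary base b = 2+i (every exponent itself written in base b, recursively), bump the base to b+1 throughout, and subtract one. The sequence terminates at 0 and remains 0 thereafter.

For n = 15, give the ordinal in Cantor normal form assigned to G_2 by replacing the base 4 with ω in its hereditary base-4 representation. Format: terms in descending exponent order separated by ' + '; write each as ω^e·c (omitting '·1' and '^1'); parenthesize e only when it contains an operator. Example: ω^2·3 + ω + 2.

G_0=15  [base 2] 2^(2 + 1) + 2^2 + 2 + 1  →[2↦3]→  3^(3 + 1) + 3^3 + 3 + 1 = 112  −1 ⇒ G_1=111
G_1=111  [base 3] 3^(3 + 1) + 3^3 + 3  →[3↦4]→  4^(4 + 1) + 4^4 + 4 = 1284  −1 ⇒ G_2=1283
G_2=1283  [base 4] 4^(4 + 1) + 4^4 + 3  →[4↦5]→  5^(5 + 1) + 5^5 + 3 = 18753  −1 ⇒ G_3=18752

ω^(ω + 1) + ω^ω + 3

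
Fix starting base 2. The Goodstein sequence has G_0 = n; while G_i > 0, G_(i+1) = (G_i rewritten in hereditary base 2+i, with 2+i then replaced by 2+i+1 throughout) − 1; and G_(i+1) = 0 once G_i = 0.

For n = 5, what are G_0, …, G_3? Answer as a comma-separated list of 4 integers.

i=0: 5 = 2^2 + 1 (b=2); 2→3: 3^3 + 1 = 28; 28−1 = 27
i=1: 27 = 3^3 (b=3); 3→4: 4^4 = 256; 256−1 = 255
i=2: 255 = 3·4^3 + 3·4^2 + 3·4 + 3 (b=4); 4→5: 3·5^3 + 3·5^2 + 3·5 + 3 = 468; 468−1 = 467

5, 27, 255, 467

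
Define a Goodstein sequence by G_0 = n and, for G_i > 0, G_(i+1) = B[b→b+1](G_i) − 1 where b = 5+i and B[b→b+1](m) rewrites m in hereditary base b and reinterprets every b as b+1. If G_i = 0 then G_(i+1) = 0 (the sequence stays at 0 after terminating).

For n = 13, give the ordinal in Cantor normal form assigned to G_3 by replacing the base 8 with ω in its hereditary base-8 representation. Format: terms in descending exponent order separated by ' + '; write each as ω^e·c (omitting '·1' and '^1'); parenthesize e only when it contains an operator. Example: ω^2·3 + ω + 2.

ω·2

step 0: 13 = 2·5 + 3; sub 6 for 5: 2·6 + 3; = 15; G_1 = 15−1 = 14
step 1: 14 = 2·6 + 2; sub 7 for 6: 2·7 + 2; = 16; G_2 = 16−1 = 15
step 2: 15 = 2·7 + 1; sub 8 for 7: 2·8 + 1; = 17; G_3 = 17−1 = 16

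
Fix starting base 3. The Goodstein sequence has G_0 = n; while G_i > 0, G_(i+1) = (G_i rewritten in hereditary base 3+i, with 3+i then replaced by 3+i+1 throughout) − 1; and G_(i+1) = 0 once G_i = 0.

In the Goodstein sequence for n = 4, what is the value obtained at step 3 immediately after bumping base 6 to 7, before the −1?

G_0=4  [base 3] 3 + 1  →[3↦4]→  4 + 1 = 5  −1 ⇒ G_1=4
G_1=4  [base 4] 4  →[4↦5]→  5 = 5  −1 ⇒ G_2=4
G_2=4  [base 5] 4  →[5↦6]→  4 = 4  −1 ⇒ G_3=3
G_3=3  [base 6] 3  →[6↦7]→  3 = 3  −1 ⇒ G_4=2

3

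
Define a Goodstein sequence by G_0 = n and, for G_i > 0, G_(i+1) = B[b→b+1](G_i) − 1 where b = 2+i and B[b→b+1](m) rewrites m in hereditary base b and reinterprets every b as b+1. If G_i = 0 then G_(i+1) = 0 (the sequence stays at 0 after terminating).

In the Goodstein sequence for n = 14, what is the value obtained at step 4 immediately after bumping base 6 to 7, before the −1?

i=0: 14 = 2^(2 + 1) + 2^2 + 2 (b=2); 2→3: 3^(3 + 1) + 3^3 + 3 = 111; 111−1 = 110
i=1: 110 = 3^(3 + 1) + 3^3 + 2 (b=3); 3→4: 4^(4 + 1) + 4^4 + 2 = 1282; 1282−1 = 1281
i=2: 1281 = 4^(4 + 1) + 4^4 + 1 (b=4); 4→5: 5^(5 + 1) + 5^5 + 1 = 18751; 18751−1 = 18750
i=3: 18750 = 5^(5 + 1) + 5^5 (b=5); 5→6: 6^(6 + 1) + 6^6 = 326592; 326592−1 = 326591

5862841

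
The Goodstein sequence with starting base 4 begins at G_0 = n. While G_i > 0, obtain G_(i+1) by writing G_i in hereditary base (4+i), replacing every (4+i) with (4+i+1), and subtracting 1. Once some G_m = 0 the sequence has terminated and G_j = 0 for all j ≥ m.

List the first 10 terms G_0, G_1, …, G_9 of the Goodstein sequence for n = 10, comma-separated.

10, 11, 12, 13, 13, 13, 13, 13, 13, 13

G_0 = 10. HB_4(10) = 2·4 + 2. Bump = 12. G_1 = 11.
G_1 = 11. HB_5(11) = 2·5 + 1. Bump = 13. G_2 = 12.
G_2 = 12. HB_6(12) = 2·6. Bump = 14. G_3 = 13.
G_3 = 13. HB_7(13) = 7 + 6. Bump = 14. G_4 = 13.
G_4 = 13. HB_8(13) = 8 + 5. Bump = 14. G_5 = 13.
G_5 = 13. HB_9(13) = 9 + 4. Bump = 14. G_6 = 13.
G_6 = 13. HB_10(13) = 10 + 3. Bump = 14. G_7 = 13.
G_7 = 13. HB_11(13) = 11 + 2. Bump = 14. G_8 = 13.
G_8 = 13. HB_12(13) = 12 + 1. Bump = 14. G_9 = 13.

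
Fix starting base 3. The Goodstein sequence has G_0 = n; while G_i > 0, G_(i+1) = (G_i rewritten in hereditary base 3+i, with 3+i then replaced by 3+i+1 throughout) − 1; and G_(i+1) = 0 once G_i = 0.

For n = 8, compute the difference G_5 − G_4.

8 —HB3→ 2·3 + 2 —bump→ 2·4 + 2 = 10 —(−1)→ 9
9 —HB4→ 2·4 + 1 —bump→ 2·5 + 1 = 11 —(−1)→ 10
10 —HB5→ 2·5 —bump→ 2·6 = 12 —(−1)→ 11
11 —HB6→ 6 + 5 —bump→ 7 + 5 = 12 —(−1)→ 11
11 —HB7→ 7 + 4 —bump→ 8 + 4 = 12 —(−1)→ 11

0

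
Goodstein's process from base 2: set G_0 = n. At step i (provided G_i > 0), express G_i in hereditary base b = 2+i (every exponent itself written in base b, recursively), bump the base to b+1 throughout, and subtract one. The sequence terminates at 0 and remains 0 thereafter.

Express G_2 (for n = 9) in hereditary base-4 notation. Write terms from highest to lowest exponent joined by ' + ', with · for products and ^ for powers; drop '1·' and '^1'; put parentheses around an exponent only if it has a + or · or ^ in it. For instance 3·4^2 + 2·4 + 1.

G_0 = 9. HB_2(9) = 2^(2 + 1) + 1. Bump = 82. G_1 = 81.
G_1 = 81. HB_3(81) = 3^(3 + 1). Bump = 1024. G_2 = 1023.

3·4^4 + 3·4^3 + 3·4^2 + 3·4 + 3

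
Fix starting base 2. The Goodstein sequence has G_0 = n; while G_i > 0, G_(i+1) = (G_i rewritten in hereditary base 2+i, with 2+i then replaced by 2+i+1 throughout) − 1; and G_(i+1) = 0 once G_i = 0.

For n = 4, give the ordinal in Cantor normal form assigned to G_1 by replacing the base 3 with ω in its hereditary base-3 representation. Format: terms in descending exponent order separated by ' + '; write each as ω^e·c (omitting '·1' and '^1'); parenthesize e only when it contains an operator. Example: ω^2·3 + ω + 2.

step 0: 4 = 2^2; sub 3 for 2: 3^3; = 27; G_1 = 27−1 = 26
step 1: 26 = 2·3^2 + 2·3 + 2; sub 4 for 3: 2·4^2 + 2·4 + 2; = 42; G_2 = 42−1 = 41

ω^2·2 + ω·2 + 2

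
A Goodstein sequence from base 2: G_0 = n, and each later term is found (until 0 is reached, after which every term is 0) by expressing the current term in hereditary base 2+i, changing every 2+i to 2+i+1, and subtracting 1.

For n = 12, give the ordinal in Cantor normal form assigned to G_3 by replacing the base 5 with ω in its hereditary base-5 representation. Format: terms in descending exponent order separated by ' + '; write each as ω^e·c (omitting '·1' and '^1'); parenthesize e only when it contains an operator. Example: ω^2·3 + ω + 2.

ω^(ω + 1) + ω^2·2 + ω·2

base 2: 12 = 2^(2 + 1) + 2^2; at 3: 3^(3 + 1) + 3^3 = 108; next = 107
base 3: 107 = 3^(3 + 1) + 2·3^2 + 2·3 + 2; at 4: 4^(4 + 1) + 2·4^2 + 2·4 + 2 = 1066; next = 1065
base 4: 1065 = 4^(4 + 1) + 2·4^2 + 2·4 + 1; at 5: 5^(5 + 1) + 2·5^2 + 2·5 + 1 = 15686; next = 15685
base 5: 15685 = 5^(5 + 1) + 2·5^2 + 2·5; at 6: 6^(6 + 1) + 2·6^2 + 2·6 = 280020; next = 280019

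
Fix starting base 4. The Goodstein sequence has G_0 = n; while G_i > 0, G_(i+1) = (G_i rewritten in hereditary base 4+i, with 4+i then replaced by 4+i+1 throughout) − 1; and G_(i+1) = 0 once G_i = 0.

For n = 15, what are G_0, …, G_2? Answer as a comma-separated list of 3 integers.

15, 17, 19

base 4: 15 = 3·4 + 3; at 5: 3·5 + 3 = 18; next = 17
base 5: 17 = 3·5 + 2; at 6: 3·6 + 2 = 20; next = 19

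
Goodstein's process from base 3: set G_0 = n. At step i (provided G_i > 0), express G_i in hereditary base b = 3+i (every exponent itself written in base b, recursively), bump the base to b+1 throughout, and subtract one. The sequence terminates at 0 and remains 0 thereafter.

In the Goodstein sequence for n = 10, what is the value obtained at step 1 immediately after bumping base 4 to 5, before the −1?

25

[0] 10 ≡ 3^2 + 1 (base 3). Lift 4: 17. −1: 16.
[1] 16 ≡ 4^2 (base 4). Lift 5: 25. −1: 24.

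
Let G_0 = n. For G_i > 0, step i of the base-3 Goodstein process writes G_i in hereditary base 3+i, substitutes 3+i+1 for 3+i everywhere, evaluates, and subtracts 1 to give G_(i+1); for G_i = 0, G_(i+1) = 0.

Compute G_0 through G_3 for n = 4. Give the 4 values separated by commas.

[0] 4 ≡ 3 + 1 (base 3). Lift 4: 5. −1: 4.
[1] 4 ≡ 4 (base 4). Lift 5: 5. −1: 4.
[2] 4 ≡ 4 (base 5). Lift 6: 4. −1: 3.

4, 4, 4, 3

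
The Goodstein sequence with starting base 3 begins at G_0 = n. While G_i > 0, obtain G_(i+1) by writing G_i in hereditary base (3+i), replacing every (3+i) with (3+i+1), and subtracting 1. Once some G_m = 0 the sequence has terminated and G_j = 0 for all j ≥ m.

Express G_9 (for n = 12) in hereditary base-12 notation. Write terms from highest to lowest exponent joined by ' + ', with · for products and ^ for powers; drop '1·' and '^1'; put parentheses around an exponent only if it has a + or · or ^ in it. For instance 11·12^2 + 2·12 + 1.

7·12 + 3

(0) 12|_3 = 3^2 + 3 ↦ 4^2 + 4|_4 = 20 ⇒ 19
(1) 19|_4 = 4^2 + 3 ↦ 5^2 + 3|_5 = 28 ⇒ 27
(2) 27|_5 = 5^2 + 2 ↦ 6^2 + 2|_6 = 38 ⇒ 37
(3) 37|_6 = 6^2 + 1 ↦ 7^2 + 1|_7 = 50 ⇒ 49
(4) 49|_7 = 7^2 ↦ 8^2|_8 = 64 ⇒ 63
(5) 63|_8 = 7·8 + 7 ↦ 7·9 + 7|_9 = 70 ⇒ 69
(6) 69|_9 = 7·9 + 6 ↦ 7·10 + 6|_10 = 76 ⇒ 75
(7) 75|_10 = 7·10 + 5 ↦ 7·11 + 5|_11 = 82 ⇒ 81
(8) 81|_11 = 7·11 + 4 ↦ 7·12 + 4|_12 = 88 ⇒ 87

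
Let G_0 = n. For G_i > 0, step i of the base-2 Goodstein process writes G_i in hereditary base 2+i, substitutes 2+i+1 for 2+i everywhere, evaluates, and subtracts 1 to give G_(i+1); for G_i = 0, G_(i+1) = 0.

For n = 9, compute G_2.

(0) 9|_2 = 2^(2 + 1) + 1 ↦ 3^(3 + 1) + 1|_3 = 82 ⇒ 81
(1) 81|_3 = 3^(3 + 1) ↦ 4^(4 + 1)|_4 = 1024 ⇒ 1023
(2) 1023|_4 = 3·4^4 + 3·4^3 + 3·4^2 + 3·4 + 3 ↦ 3·5^5 + 3·5^3 + 3·5^2 + 3·5 + 3|_5 = 9843 ⇒ 9842

1023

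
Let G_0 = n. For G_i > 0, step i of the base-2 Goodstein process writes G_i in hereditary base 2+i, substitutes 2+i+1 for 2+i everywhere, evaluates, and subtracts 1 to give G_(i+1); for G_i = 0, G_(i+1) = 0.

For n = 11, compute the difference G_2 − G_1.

(0) 11|_2 = 2^(2 + 1) + 2 + 1 ↦ 3^(3 + 1) + 3 + 1|_3 = 85 ⇒ 84
(1) 84|_3 = 3^(3 + 1) + 3 ↦ 4^(4 + 1) + 4|_4 = 1028 ⇒ 1027

943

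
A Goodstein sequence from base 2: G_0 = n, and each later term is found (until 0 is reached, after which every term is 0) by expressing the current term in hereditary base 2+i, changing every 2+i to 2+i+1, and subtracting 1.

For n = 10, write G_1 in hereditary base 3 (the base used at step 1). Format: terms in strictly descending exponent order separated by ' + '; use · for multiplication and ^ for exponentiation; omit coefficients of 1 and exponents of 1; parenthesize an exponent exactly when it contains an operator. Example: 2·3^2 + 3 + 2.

3^(3 + 1) + 2

10 —HB2→ 2^(2 + 1) + 2 —bump→ 3^(3 + 1) + 3 = 84 —(−1)→ 83
83 —HB3→ 3^(3 + 1) + 2 —bump→ 4^(4 + 1) + 2 = 1026 —(−1)→ 1025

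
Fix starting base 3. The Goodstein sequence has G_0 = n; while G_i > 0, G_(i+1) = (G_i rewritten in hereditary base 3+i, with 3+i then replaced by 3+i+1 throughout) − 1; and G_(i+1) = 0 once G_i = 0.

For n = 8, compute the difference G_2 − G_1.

1

8 —HB3→ 2·3 + 2 —bump→ 2·4 + 2 = 10 —(−1)→ 9
9 —HB4→ 2·4 + 1 —bump→ 2·5 + 1 = 11 —(−1)→ 10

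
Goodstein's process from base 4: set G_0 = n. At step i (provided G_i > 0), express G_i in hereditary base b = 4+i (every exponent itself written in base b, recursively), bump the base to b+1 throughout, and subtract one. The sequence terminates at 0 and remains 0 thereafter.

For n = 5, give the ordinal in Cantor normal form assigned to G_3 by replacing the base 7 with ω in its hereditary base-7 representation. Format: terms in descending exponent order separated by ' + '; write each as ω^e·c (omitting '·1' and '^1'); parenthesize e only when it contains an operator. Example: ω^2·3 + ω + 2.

4

i=0: 5 = 4 + 1 (b=4); 4→5: 5 + 1 = 6; 6−1 = 5
i=1: 5 = 5 (b=5); 5→6: 6 = 6; 6−1 = 5
i=2: 5 = 5 (b=6); 6→7: 5 = 5; 5−1 = 4
i=3: 4 = 4 (b=7); 7→8: 4 = 4; 4−1 = 3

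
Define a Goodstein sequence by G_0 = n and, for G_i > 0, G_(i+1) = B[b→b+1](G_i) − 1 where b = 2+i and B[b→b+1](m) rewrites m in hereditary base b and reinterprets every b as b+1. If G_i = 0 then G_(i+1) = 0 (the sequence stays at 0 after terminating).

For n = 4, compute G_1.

G_0 = 4. HB_2(4) = 2^2. Bump = 27. G_1 = 26.
G_1 = 26. HB_3(26) = 2·3^2 + 2·3 + 2. Bump = 42. G_2 = 41.

26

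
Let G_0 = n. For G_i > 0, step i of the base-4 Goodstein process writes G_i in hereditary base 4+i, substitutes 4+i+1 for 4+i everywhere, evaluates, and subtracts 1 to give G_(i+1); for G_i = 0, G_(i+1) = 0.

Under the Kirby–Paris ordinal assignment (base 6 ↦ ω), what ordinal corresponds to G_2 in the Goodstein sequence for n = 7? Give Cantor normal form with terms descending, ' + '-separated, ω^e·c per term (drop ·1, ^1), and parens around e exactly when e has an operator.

base 4: 7 = 4 + 3; at 5: 5 + 3 = 8; next = 7
base 5: 7 = 5 + 2; at 6: 6 + 2 = 8; next = 7

ω + 1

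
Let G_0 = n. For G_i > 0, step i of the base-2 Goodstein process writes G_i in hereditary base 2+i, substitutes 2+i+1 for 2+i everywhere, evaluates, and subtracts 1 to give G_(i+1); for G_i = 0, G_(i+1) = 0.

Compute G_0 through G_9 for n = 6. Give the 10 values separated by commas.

G_0 = 6. HB_2(6) = 2^2 + 2. Bump = 30. G_1 = 29.
G_1 = 29. HB_3(29) = 3^3 + 2. Bump = 258. G_2 = 257.
G_2 = 257. HB_4(257) = 4^4 + 1. Bump = 3126. G_3 = 3125.
G_3 = 3125. HB_5(3125) = 5^5. Bump = 46656. G_4 = 46655.
G_4 = 46655. HB_6(46655) = 5·6^5 + 5·6^4 + 5·6^3 + 5·6^2 + 5·6 + 5. Bump = 98040. G_5 = 98039.
G_5 = 98039. HB_7(98039) = 5·7^5 + 5·7^4 + 5·7^3 + 5·7^2 + 5·7 + 4. Bump = 187244. G_6 = 187243.
G_6 = 187243. HB_8(187243) = 5·8^5 + 5·8^4 + 5·8^3 + 5·8^2 + 5·8 + 3. Bump = 332148. G_7 = 332147.
G_7 = 332147. HB_9(332147) = 5·9^5 + 5·9^4 + 5·9^3 + 5·9^2 + 5·9 + 2. Bump = 555552. G_8 = 555551.
G_8 = 555551. HB_10(555551) = 5·10^5 + 5·10^4 + 5·10^3 + 5·10^2 + 5·10 + 1. Bump = 885776. G_9 = 885775.

6, 29, 257, 3125, 46655, 98039, 187243, 332147, 555551, 885775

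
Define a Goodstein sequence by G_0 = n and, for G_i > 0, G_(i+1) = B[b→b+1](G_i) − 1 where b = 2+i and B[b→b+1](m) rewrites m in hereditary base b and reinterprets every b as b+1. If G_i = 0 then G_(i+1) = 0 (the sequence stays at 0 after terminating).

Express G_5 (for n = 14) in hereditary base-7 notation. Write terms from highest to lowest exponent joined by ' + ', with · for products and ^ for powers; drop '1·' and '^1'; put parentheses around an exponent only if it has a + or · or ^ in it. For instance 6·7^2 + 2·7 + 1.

7^(7 + 1) + 5·7^5 + 5·7^4 + 5·7^3 + 5·7^2 + 5·7 + 4

[0] 14 ≡ 2^(2 + 1) + 2^2 + 2 (base 2). Lift 3: 111. −1: 110.
[1] 110 ≡ 3^(3 + 1) + 3^3 + 2 (base 3). Lift 4: 1282. −1: 1281.
[2] 1281 ≡ 4^(4 + 1) + 4^4 + 1 (base 4). Lift 5: 18751. −1: 18750.
[3] 18750 ≡ 5^(5 + 1) + 5^5 (base 5). Lift 6: 326592. −1: 326591.
[4] 326591 ≡ 6^(6 + 1) + 5·6^5 + 5·6^4 + 5·6^3 + 5·6^2 + 5·6 + 5 (base 6). Lift 7: 5862841. −1: 5862840.
[5] 5862840 ≡ 7^(7 + 1) + 5·7^5 + 5·7^4 + 5·7^3 + 5·7^2 + 5·7 + 4 (base 7). Lift 8: 134404972. −1: 134404971.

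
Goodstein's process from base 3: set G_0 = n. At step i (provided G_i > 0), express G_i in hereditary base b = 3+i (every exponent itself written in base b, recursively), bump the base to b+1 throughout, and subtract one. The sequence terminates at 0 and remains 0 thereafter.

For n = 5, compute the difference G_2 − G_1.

base 3: 5 = 3 + 2; at 4: 4 + 2 = 6; next = 5
base 4: 5 = 4 + 1; at 5: 5 + 1 = 6; next = 5

0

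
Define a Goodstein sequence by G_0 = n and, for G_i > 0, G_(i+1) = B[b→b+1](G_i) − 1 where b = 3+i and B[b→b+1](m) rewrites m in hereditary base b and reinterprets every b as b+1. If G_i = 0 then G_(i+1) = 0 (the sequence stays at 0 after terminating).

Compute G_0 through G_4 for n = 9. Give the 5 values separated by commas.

base 3: 9 = 3^2; at 4: 4^2 = 16; next = 15
base 4: 15 = 3·4 + 3; at 5: 3·5 + 3 = 18; next = 17
base 5: 17 = 3·5 + 2; at 6: 3·6 + 2 = 20; next = 19
base 6: 19 = 3·6 + 1; at 7: 3·7 + 1 = 22; next = 21

9, 15, 17, 19, 21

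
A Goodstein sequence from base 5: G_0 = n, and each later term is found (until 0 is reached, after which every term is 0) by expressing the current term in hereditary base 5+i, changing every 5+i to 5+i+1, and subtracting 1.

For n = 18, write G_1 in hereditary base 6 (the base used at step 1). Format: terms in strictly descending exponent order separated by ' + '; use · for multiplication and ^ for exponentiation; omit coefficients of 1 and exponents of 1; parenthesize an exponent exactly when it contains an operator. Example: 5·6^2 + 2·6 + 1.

3·6 + 2

(0) 18|_5 = 3·5 + 3 ↦ 3·6 + 3|_6 = 21 ⇒ 20
(1) 20|_6 = 3·6 + 2 ↦ 3·7 + 2|_7 = 23 ⇒ 22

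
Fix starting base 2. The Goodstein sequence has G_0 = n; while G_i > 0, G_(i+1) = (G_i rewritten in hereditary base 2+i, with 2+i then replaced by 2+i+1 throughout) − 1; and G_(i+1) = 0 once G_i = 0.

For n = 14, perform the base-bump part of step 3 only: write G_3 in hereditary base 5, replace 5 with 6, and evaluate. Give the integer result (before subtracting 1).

(0) 14|_2 = 2^(2 + 1) + 2^2 + 2 ↦ 3^(3 + 1) + 3^3 + 3|_3 = 111 ⇒ 110
(1) 110|_3 = 3^(3 + 1) + 3^3 + 2 ↦ 4^(4 + 1) + 4^4 + 2|_4 = 1282 ⇒ 1281
(2) 1281|_4 = 4^(4 + 1) + 4^4 + 1 ↦ 5^(5 + 1) + 5^5 + 1|_5 = 18751 ⇒ 18750
(3) 18750|_5 = 5^(5 + 1) + 5^5 ↦ 6^(6 + 1) + 6^6|_6 = 326592 ⇒ 326591

326592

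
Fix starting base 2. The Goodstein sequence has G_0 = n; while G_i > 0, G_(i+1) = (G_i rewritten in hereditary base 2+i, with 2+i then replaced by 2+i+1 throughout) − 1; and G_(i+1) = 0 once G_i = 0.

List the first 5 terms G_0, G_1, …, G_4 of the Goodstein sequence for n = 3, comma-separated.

3, 3, 3, 2, 1

G_0=3  [base 2] 2 + 1  →[2↦3]→  3 + 1 = 4  −1 ⇒ G_1=3
G_1=3  [base 3] 3  →[3↦4]→  4 = 4  −1 ⇒ G_2=3
G_2=3  [base 4] 3  →[4↦5]→  3 = 3  −1 ⇒ G_3=2
G_3=2  [base 5] 2  →[5↦6]→  2 = 2  −1 ⇒ G_4=1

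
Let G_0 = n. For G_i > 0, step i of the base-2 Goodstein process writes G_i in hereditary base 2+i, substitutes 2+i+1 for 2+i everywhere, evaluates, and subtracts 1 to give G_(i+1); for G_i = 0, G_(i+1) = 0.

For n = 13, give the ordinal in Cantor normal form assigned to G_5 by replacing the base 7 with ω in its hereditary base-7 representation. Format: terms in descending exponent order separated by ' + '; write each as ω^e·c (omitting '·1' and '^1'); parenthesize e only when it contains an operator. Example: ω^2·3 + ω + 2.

i=0: 13 = 2^(2 + 1) + 2^2 + 1 (b=2); 2→3: 3^(3 + 1) + 3^3 + 1 = 109; 109−1 = 108
i=1: 108 = 3^(3 + 1) + 3^3 (b=3); 3→4: 4^(4 + 1) + 4^4 = 1280; 1280−1 = 1279
i=2: 1279 = 4^(4 + 1) + 3·4^3 + 3·4^2 + 3·4 + 3 (b=4); 4→5: 5^(5 + 1) + 3·5^3 + 3·5^2 + 3·5 + 3 = 16093; 16093−1 = 16092
i=3: 16092 = 5^(5 + 1) + 3·5^3 + 3·5^2 + 3·5 + 2 (b=5); 5→6: 6^(6 + 1) + 3·6^3 + 3·6^2 + 3·6 + 2 = 280712; 280712−1 = 280711
i=4: 280711 = 6^(6 + 1) + 3·6^3 + 3·6^2 + 3·6 + 1 (b=6); 6→7: 7^(7 + 1) + 3·7^3 + 3·7^2 + 3·7 + 1 = 5765999; 5765999−1 = 5765998
i=5: 5765998 = 7^(7 + 1) + 3·7^3 + 3·7^2 + 3·7 (b=7); 7→8: 8^(8 + 1) + 3·8^3 + 3·8^2 + 3·8 = 134219480; 134219480−1 = 134219479

ω^(ω + 1) + ω^3·3 + ω^2·3 + ω·3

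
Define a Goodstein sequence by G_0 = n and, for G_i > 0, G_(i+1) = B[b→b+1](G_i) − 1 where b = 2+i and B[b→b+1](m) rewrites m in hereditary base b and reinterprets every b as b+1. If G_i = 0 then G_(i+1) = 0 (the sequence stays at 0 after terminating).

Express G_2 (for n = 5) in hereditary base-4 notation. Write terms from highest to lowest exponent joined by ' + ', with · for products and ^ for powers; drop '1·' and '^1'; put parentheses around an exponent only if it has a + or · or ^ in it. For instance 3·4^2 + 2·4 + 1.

3·4^3 + 3·4^2 + 3·4 + 3

G_0=5  [base 2] 2^2 + 1  →[2↦3]→  3^3 + 1 = 28  −1 ⇒ G_1=27
G_1=27  [base 3] 3^3  →[3↦4]→  4^4 = 256  −1 ⇒ G_2=255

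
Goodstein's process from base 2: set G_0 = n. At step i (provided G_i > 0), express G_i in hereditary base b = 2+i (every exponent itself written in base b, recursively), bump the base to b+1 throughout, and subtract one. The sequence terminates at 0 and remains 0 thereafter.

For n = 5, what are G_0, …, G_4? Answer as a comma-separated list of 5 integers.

5, 27, 255, 467, 775

base 2: 5 = 2^2 + 1; at 3: 3^3 + 1 = 28; next = 27
base 3: 27 = 3^3; at 4: 4^4 = 256; next = 255
base 4: 255 = 3·4^3 + 3·4^2 + 3·4 + 3; at 5: 3·5^3 + 3·5^2 + 3·5 + 3 = 468; next = 467
base 5: 467 = 3·5^3 + 3·5^2 + 3·5 + 2; at 6: 3·6^3 + 3·6^2 + 3·6 + 2 = 776; next = 775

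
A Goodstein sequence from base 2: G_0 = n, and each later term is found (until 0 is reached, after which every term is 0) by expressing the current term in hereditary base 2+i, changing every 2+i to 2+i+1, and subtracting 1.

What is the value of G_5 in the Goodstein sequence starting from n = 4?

base 2: 4 = 2^2; at 3: 3^3 = 27; next = 26
base 3: 26 = 2·3^2 + 2·3 + 2; at 4: 2·4^2 + 2·4 + 2 = 42; next = 41
base 4: 41 = 2·4^2 + 2·4 + 1; at 5: 2·5^2 + 2·5 + 1 = 61; next = 60
base 5: 60 = 2·5^2 + 2·5; at 6: 2·6^2 + 2·6 = 84; next = 83
base 6: 83 = 2·6^2 + 6 + 5; at 7: 2·7^2 + 7 + 5 = 110; next = 109

109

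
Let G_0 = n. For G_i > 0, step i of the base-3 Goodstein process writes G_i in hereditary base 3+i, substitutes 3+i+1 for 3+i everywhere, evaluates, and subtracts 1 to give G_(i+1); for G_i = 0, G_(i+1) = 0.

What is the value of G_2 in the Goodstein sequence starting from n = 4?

base 3: 4 = 3 + 1; at 4: 4 + 1 = 5; next = 4
base 4: 4 = 4; at 5: 5 = 5; next = 4
base 5: 4 = 4; at 6: 4 = 4; next = 3

4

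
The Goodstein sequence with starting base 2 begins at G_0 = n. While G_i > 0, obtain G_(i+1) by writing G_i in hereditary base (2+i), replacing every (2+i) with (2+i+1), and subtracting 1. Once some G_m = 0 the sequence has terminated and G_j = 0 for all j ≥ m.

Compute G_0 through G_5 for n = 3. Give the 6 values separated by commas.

base 2: 3 = 2 + 1; at 3: 3 + 1 = 4; next = 3
base 3: 3 = 3; at 4: 4 = 4; next = 3
base 4: 3 = 3; at 5: 3 = 3; next = 2
base 5: 2 = 2; at 6: 2 = 2; next = 1
base 6: 1 = 1; at 7: 1 = 1; next = 0

3, 3, 3, 2, 1, 0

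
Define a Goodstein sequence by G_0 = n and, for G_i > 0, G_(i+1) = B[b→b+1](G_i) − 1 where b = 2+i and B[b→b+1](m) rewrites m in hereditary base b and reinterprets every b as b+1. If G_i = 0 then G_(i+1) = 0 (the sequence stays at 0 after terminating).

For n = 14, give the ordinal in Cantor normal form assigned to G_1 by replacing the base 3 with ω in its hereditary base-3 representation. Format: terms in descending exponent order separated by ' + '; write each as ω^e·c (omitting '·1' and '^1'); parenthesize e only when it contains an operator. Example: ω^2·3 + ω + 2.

ω^(ω + 1) + ω^ω + 2

G_0 = 14. HB_2(14) = 2^(2 + 1) + 2^2 + 2. Bump = 111. G_1 = 110.
G_1 = 110. HB_3(110) = 3^(3 + 1) + 3^3 + 2. Bump = 1282. G_2 = 1281.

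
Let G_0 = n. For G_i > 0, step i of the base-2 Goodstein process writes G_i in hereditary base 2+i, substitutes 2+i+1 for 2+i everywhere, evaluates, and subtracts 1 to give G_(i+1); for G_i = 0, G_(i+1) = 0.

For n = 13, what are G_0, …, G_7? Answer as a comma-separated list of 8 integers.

base 2: 13 = 2^(2 + 1) + 2^2 + 1; at 3: 3^(3 + 1) + 3^3 + 1 = 109; next = 108
base 3: 108 = 3^(3 + 1) + 3^3; at 4: 4^(4 + 1) + 4^4 = 1280; next = 1279
base 4: 1279 = 4^(4 + 1) + 3·4^3 + 3·4^2 + 3·4 + 3; at 5: 5^(5 + 1) + 3·5^3 + 3·5^2 + 3·5 + 3 = 16093; next = 16092
base 5: 16092 = 5^(5 + 1) + 3·5^3 + 3·5^2 + 3·5 + 2; at 6: 6^(6 + 1) + 3·6^3 + 3·6^2 + 3·6 + 2 = 280712; next = 280711
base 6: 280711 = 6^(6 + 1) + 3·6^3 + 3·6^2 + 3·6 + 1; at 7: 7^(7 + 1) + 3·7^3 + 3·7^2 + 3·7 + 1 = 5765999; next = 5765998
base 7: 5765998 = 7^(7 + 1) + 3·7^3 + 3·7^2 + 3·7; at 8: 8^(8 + 1) + 3·8^3 + 3·8^2 + 3·8 = 134219480; next = 134219479
base 8: 134219479 = 8^(8 + 1) + 3·8^3 + 3·8^2 + 2·8 + 7; at 9: 9^(9 + 1) + 3·9^3 + 3·9^2 + 2·9 + 7 = 3486786856; next = 3486786855

13, 108, 1279, 16092, 280711, 5765998, 134219479, 3486786855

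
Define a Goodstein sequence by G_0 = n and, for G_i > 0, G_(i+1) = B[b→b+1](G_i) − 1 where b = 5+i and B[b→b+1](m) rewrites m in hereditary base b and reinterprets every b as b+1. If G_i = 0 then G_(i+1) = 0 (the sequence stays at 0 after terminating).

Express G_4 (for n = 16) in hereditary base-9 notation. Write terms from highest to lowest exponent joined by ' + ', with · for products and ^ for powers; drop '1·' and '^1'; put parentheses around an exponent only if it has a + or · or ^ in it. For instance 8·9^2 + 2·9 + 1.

base 5: 16 = 3·5 + 1; at 6: 3·6 + 1 = 19; next = 18
base 6: 18 = 3·6; at 7: 3·7 = 21; next = 20
base 7: 20 = 2·7 + 6; at 8: 2·8 + 6 = 22; next = 21
base 8: 21 = 2·8 + 5; at 9: 2·9 + 5 = 23; next = 22
base 9: 22 = 2·9 + 4; at 10: 2·10 + 4 = 24; next = 23

2·9 + 4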